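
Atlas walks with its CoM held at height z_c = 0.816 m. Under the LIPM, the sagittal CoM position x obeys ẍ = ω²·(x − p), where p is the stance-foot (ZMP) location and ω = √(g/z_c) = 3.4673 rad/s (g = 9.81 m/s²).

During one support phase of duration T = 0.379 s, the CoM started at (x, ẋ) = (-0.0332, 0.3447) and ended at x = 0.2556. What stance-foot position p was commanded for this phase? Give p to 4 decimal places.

p = -0.1510

ωT = 3.4673·0.379 = 1.314107; cosh(ωT) = 1.995070, sinh(ωT) = 1.726355
x(T) = p + (x₀−p)·cosh(ωT) + (ẋ₀/ω)·sinh(ωT) ⇒ p·(1 − cosh) = x(T) − x₀·cosh − (ẋ₀/ω)·sinh
numerator   = 0.2556 − (-0.0332)·1.995070 − (0.3447/3.4673)·1.726355 = 0.150211
denominator = 1 − 1.995070 = -0.995070
p = 0.150211 / -0.995070 = -0.1510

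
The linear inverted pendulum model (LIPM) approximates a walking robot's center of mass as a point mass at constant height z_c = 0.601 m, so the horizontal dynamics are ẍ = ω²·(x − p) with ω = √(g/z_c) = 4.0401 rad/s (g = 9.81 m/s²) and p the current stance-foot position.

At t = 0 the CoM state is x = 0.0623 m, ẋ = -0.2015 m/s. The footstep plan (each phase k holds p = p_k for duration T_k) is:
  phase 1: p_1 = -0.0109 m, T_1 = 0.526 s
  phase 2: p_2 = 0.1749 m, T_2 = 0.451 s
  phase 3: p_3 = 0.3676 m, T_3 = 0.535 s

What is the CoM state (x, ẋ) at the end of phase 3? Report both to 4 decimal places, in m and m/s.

phase 1: p=-0.0109, T=0.526, ωT=2.125093, cosh=4.246547, sinh=4.127125; start (x,ẋ)=(0.062300, -0.201500) → end (x,ẋ)=(0.094107, 0.364857)
phase 2: p=0.1749, T=0.451, ωT=1.822085, cosh=3.173215, sinh=3.011526; start (x,ẋ)=(0.094107, 0.364857) → end (x,ẋ)=(0.190494, 0.174772)
phase 3: p=0.3676, T=0.535, ωT=2.161453, cosh=4.399454, sinh=4.284296; start (x,ẋ)=(0.190494, 0.174772) → end (x,ẋ)=(-0.226234, -2.296624)

x = -0.2262, ẋ = -2.2966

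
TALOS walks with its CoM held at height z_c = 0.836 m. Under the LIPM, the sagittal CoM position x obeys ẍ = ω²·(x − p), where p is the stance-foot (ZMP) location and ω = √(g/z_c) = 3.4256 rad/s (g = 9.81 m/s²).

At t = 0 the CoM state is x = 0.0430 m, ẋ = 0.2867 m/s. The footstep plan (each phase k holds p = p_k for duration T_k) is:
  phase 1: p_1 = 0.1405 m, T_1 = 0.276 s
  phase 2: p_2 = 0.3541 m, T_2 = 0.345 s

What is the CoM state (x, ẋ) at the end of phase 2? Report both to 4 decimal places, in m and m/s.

phase 1: p=0.1405, T=0.276, ωT=0.945466, cosh=1.481255, sinh=1.092756; start (x,ẋ)=(0.043000, 0.286700) → end (x,ẋ)=(0.087534, 0.059700)
phase 2: p=0.3541, T=0.345, ωT=1.181832, cosh=1.783529, sinh=1.476813; start (x,ẋ)=(0.087534, 0.059700) → end (x,ẋ)=(-0.095591, -1.242073)

x = -0.0956, ẋ = -1.2421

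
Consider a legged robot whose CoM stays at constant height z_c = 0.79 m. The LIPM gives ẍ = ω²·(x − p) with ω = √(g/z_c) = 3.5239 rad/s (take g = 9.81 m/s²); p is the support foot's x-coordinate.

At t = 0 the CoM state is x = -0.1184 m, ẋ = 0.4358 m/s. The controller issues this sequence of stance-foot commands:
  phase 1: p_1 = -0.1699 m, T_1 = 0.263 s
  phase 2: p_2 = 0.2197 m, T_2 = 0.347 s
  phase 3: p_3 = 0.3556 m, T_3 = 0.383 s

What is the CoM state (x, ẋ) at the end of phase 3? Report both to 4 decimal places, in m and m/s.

x = 0.4067, ẋ = 0.4169

phase 1: p=-0.1699, T=0.263, ωT=0.926786, cosh=1.461100, sinh=1.065276; start (x,ẋ)=(-0.118400, 0.435800) → end (x,ẋ)=(0.037089, 0.830074)
phase 2: p=0.2197, T=0.347, ωT=1.222793, cosh=1.845535, sinh=1.551128; start (x,ẋ)=(0.037089, 0.830074) → end (x,ẋ)=(0.248062, 0.533776)
phase 3: p=0.3556, T=0.383, ωT=1.349654, cosh=2.057710, sinh=1.798380; start (x,ẋ)=(0.248062, 0.533776) → end (x,ẋ)=(0.406725, 0.416856)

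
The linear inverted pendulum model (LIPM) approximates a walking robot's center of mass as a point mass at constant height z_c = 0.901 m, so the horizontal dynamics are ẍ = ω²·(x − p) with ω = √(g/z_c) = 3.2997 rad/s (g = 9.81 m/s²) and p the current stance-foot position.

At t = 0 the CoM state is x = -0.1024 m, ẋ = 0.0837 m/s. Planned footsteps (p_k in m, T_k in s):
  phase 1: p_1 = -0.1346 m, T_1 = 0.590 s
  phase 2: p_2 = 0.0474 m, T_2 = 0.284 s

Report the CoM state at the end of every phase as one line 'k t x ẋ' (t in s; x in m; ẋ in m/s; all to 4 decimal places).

phase 1: p=-0.1346, T=0.590, ωT=1.946823, cosh=3.574560, sinh=3.431833; start (x,ẋ)=(-0.102400, 0.083700) → end (x,ẋ)=(0.067553, 0.663824)
phase 2: p=0.0474, T=0.284, ωT=0.937115, cosh=1.472181, sinh=1.080425; start (x,ẋ)=(0.067553, 0.663824) → end (x,ẋ)=(0.294425, 1.049115)

1 0.5900 0.0676 0.6638
2 0.8740 0.2944 1.0491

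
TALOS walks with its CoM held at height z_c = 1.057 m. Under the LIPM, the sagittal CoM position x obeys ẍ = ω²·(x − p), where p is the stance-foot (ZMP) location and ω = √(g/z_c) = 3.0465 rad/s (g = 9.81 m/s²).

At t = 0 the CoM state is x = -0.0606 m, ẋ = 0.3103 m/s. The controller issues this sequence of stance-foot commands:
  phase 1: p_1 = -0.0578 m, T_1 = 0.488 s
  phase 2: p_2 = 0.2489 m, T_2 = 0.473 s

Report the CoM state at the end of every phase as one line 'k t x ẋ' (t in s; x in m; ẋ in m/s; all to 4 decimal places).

phase 1: p=-0.0578, T=0.488, ωT=1.486692, cosh=2.324281, sinh=2.098161; start (x,ẋ)=(-0.060600, 0.310300) → end (x,ẋ)=(0.149399, 0.703327)
phase 2: p=0.2489, T=0.473, ωT=1.440994, cosh=2.230794, sinh=1.994102; start (x,ẋ)=(0.149399, 0.703327) → end (x,ẋ)=(0.487300, 0.964507)

1 0.4880 0.1494 0.7033
2 0.9610 0.4873 0.9645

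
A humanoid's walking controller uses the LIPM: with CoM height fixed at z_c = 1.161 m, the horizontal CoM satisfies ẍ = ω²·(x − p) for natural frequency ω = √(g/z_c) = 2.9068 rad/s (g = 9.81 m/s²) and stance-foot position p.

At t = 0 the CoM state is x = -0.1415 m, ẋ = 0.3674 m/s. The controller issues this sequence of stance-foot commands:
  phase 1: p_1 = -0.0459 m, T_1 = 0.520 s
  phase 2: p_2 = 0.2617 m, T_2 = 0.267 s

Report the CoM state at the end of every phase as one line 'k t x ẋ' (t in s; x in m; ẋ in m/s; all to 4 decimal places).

phase 1: p=-0.0459, T=0.520, ωT=1.511536, cosh=2.377130, sinh=2.156559; start (x,ẋ)=(-0.141500, 0.367400) → end (x,ẋ)=(-0.000579, 0.274071)
phase 2: p=0.2617, T=0.267, ωT=0.776116, cosh=1.316603, sinh=0.856412; start (x,ẋ)=(-0.000579, 0.274071) → end (x,ẋ)=(-0.002869, -0.292080)

1 0.5200 -0.0006 0.2741
2 0.7870 -0.0029 -0.2921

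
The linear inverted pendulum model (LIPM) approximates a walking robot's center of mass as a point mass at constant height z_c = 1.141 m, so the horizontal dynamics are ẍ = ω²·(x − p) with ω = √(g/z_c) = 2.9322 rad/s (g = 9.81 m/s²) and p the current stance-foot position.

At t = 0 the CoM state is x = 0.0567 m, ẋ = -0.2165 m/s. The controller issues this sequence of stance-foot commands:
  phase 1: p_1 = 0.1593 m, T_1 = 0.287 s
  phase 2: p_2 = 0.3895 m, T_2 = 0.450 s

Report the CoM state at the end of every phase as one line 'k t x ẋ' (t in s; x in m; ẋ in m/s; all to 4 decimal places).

1 0.2870 -0.0516 -0.5819
2 0.7370 -0.8393 -3.4130

phase 1: p=0.1593, T=0.287, ωT=0.841541, cosh=1.375493, sinh=0.944447; start (x,ẋ)=(0.056700, -0.216500) → end (x,ẋ)=(-0.051559, -0.581925)
phase 2: p=0.3895, T=0.450, ωT=1.319490, cosh=2.004392, sinh=1.737121; start (x,ẋ)=(-0.051559, -0.581925) → end (x,ẋ)=(-0.839305, -3.412979)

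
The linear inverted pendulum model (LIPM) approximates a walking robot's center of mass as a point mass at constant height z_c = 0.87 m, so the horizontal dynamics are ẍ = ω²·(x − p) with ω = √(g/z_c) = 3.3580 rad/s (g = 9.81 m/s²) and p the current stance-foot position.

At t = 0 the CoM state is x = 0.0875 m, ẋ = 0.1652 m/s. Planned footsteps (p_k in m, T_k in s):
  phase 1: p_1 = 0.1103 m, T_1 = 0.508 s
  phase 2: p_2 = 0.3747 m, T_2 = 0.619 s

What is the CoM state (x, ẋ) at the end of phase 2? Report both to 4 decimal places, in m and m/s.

phase 1: p=0.1103, T=0.508, ωT=1.705864, cosh=2.843878, sinh=2.662263; start (x,ẋ)=(0.087500, 0.165200) → end (x,ẋ)=(0.176432, 0.265979)
phase 2: p=0.3747, T=0.619, ωT=2.078602, cosh=4.059196, sinh=3.934091; start (x,ẋ)=(0.176432, 0.265979) → end (x,ẋ)=(-0.118498, -1.539590)

x = -0.1185, ẋ = -1.5396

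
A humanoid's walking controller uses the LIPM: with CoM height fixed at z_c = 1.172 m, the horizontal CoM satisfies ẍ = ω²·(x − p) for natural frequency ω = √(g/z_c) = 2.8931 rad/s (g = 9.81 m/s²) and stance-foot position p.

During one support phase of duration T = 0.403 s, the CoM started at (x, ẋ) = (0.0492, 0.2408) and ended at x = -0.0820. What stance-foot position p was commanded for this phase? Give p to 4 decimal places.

ωT = 2.8931·0.403 = 1.165919; cosh(ωT) = 1.760254, sinh(ωT) = 1.448618
x(T) = p + (x₀−p)·cosh(ωT) + (ẋ₀/ω)·sinh(ωT) ⇒ p·(1 − cosh) = x(T) − x₀·cosh − (ẋ₀/ω)·sinh
numerator   = -0.0820 − (0.0492)·1.760254 − (0.2408/2.8931)·1.448618 = -0.289177
denominator = 1 − 1.760254 = -0.760254
p = -0.289177 / -0.760254 = 0.3804

p = 0.3804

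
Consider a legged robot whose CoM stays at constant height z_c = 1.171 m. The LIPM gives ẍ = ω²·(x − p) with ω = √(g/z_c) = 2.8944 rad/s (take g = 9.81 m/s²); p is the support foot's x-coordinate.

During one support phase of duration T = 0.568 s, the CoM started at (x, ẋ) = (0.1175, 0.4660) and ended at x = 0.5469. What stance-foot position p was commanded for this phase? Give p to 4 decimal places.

p = 0.1007

ωT = 2.8944·0.568 = 1.644019; cosh(ωT) = 2.684566, sinh(ωT) = 2.491364
x(T) = p + (x₀−p)·cosh(ωT) + (ẋ₀/ω)·sinh(ωT) ⇒ p·(1 − cosh) = x(T) − x₀·cosh − (ẋ₀/ω)·sinh
numerator   = 0.5469 − (0.1175)·2.684566 − (0.4660/2.8944)·2.491364 = -0.169648
denominator = 1 − 2.684566 = -1.684566
p = -0.169648 / -1.684566 = 0.1007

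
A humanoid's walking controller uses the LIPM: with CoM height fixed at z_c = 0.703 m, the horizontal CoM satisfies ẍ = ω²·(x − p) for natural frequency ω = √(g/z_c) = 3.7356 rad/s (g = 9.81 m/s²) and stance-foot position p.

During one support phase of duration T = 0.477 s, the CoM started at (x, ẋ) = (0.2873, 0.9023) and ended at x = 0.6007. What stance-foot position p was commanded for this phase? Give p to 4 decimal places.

p = 0.4741

ωT = 3.7356·0.477 = 1.781881; cosh(ωT) = 3.054672, sinh(ωT) = 2.886350
x(T) = p + (x₀−p)·cosh(ωT) + (ẋ₀/ω)·sinh(ωT) ⇒ p·(1 − cosh) = x(T) − x₀·cosh − (ẋ₀/ω)·sinh
numerator   = 0.6007 − (0.2873)·3.054672 − (0.9023/3.7356)·2.886350 = -0.974079
denominator = 1 − 3.054672 = -2.054672
p = -0.974079 / -2.054672 = 0.4741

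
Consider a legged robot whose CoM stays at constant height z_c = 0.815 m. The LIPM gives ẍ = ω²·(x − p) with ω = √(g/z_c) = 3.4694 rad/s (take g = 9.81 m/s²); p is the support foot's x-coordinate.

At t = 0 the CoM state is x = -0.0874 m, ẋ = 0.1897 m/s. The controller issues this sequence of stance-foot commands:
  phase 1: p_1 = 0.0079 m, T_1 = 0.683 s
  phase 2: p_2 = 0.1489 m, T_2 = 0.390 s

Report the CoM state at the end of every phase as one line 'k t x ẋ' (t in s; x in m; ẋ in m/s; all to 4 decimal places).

1 0.6830 -0.2163 -0.7292
2 1.0730 -0.9843 -3.7924

phase 1: p=0.0079, T=0.683, ωT=2.369600, cosh=5.393317, sinh=5.299799; start (x,ẋ)=(-0.087400, 0.189700) → end (x,ẋ)=(-0.216300, -0.729181)
phase 2: p=0.1489, T=0.390, ωT=1.353066, cosh=2.063859, sinh=1.805412; start (x,ẋ)=(-0.216300, -0.729181) → end (x,ẋ)=(-0.984274, -3.792430)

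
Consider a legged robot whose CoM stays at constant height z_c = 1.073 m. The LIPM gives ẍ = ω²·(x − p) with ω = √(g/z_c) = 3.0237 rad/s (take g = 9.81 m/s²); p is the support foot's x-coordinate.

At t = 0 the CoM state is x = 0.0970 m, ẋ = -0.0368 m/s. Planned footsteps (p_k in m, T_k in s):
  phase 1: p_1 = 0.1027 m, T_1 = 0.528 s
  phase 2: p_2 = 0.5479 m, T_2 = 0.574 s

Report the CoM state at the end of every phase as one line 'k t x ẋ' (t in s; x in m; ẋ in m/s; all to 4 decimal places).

phase 1: p=0.1027, T=0.528, ωT=1.596514, cosh=2.569198, sinh=2.366596; start (x,ẋ)=(0.097000, -0.036800) → end (x,ẋ)=(0.059253, -0.135335)
phase 2: p=0.5479, T=0.574, ωT=1.735604, cosh=2.924323, sinh=2.748029; start (x,ẋ)=(0.059253, -0.135335) → end (x,ẋ)=(-1.004058, -4.456037)

1 0.5280 0.0593 -0.1353
2 1.1020 -1.0041 -4.4560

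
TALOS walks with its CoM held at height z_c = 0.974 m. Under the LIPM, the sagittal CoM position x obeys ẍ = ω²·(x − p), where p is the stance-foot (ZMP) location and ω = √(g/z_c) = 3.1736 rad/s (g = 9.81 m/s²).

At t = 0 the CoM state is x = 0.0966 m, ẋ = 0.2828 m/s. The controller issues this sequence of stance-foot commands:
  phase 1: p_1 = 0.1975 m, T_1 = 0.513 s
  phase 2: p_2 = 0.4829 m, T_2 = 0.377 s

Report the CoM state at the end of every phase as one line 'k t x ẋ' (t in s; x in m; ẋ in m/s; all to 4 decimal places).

phase 1: p=0.1975, T=0.513, ωT=1.628057, cosh=2.645139, sinh=2.448828; start (x,ẋ)=(0.096600, 0.282800) → end (x,ẋ)=(0.148821, -0.036109)
phase 2: p=0.4829, T=0.377, ωT=1.196447, cosh=1.805304, sinh=1.503038; start (x,ẋ)=(0.148821, -0.036109) → end (x,ẋ)=(-0.137316, -1.658759)

1 0.5130 0.1488 -0.0361
2 0.8900 -0.1373 -1.6588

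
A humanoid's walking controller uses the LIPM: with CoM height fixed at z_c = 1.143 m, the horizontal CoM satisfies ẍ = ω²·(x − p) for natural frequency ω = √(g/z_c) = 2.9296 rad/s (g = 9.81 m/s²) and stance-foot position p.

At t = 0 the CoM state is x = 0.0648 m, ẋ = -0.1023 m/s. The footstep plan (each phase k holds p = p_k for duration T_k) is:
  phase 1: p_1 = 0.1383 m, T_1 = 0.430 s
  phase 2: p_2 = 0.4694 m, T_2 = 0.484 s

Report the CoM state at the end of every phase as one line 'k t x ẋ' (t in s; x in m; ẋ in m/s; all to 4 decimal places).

phase 1: p=0.1383, T=0.430, ωT=1.259728, cosh=1.904097, sinh=1.620366; start (x,ẋ)=(0.064800, -0.102300) → end (x,ẋ)=(-0.058233, -0.543695)
phase 2: p=0.4694, T=0.484, ωT=1.417926, cosh=2.185383, sinh=1.943167; start (x,ẋ)=(-0.058233, -0.543695) → end (x,ẋ)=(-1.044308, -4.191843)

1 0.4300 -0.0582 -0.5437
2 0.9140 -1.0443 -4.1918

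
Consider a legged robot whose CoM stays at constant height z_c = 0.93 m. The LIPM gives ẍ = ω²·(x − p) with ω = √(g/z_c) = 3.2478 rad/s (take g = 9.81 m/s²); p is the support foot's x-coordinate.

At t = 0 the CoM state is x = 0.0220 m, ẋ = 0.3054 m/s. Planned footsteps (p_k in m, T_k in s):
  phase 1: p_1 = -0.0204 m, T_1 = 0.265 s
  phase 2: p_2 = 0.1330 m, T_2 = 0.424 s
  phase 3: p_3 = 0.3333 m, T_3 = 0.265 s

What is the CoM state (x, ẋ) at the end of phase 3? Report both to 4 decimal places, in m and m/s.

phase 1: p=-0.0204, T=0.265, ωT=0.860667, cosh=1.393809, sinh=0.970929; start (x,ẋ)=(0.022000, 0.305400) → end (x,ẋ)=(0.129997, 0.559373)
phase 2: p=0.1330, T=0.424, ωT=1.377067, cosh=2.107789, sinh=1.855472; start (x,ẋ)=(0.129997, 0.559373) → end (x,ẋ)=(0.446240, 1.160941)
phase 3: p=0.3333, T=0.265, ωT=0.860667, cosh=1.393809, sinh=0.970929; start (x,ẋ)=(0.446240, 1.160941) → end (x,ẋ)=(0.837780, 1.974273)

x = 0.8378, ẋ = 1.9743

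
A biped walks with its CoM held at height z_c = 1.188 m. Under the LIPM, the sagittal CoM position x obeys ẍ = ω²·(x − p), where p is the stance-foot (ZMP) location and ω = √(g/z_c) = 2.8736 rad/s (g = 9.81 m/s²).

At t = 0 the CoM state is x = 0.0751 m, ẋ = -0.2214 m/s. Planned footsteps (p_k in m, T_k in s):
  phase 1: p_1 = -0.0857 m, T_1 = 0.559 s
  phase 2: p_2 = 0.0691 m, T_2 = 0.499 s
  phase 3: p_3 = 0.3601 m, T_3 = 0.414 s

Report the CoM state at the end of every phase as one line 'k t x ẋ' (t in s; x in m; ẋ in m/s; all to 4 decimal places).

1 0.5590 0.1469 0.5313
2 1.0580 0.6073 1.6200
3 1.4720 1.6443 3.9672

phase 1: p=-0.0857, T=0.559, ωT=1.606342, cosh=2.592583, sinh=2.391963; start (x,ẋ)=(0.075100, -0.221400) → end (x,ẋ)=(0.146896, 0.531268)
phase 2: p=0.0691, T=0.499, ωT=1.433926, cosh=2.216755, sinh=1.978384; start (x,ẋ)=(0.146896, 0.531268) → end (x,ẋ)=(0.607315, 1.619966)
phase 3: p=0.3601, T=0.414, ωT=1.189670, cosh=1.795160, sinh=1.490838; start (x,ẋ)=(0.607315, 1.619966) → end (x,ẋ)=(1.644338, 3.967187)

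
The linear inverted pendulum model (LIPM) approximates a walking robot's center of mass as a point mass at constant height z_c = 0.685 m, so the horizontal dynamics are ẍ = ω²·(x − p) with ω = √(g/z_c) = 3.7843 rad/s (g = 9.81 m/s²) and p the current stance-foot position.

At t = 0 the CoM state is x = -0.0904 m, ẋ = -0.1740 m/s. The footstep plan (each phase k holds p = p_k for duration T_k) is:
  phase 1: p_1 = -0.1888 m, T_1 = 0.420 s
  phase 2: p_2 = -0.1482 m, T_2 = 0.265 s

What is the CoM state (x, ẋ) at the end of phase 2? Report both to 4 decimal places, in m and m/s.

phase 1: p=-0.1888, T=0.420, ωT=1.589406, cosh=2.552442, sinh=2.348395; start (x,ẋ)=(-0.090400, -0.174000) → end (x,ẋ)=(-0.045618, 0.430359)
phase 2: p=-0.1482, T=0.265, ωT=1.002840, cosh=1.546424, sinh=1.179588; start (x,ẋ)=(-0.045618, 0.430359) → end (x,ẋ)=(0.144581, 1.123436)

x = 0.1446, ẋ = 1.1234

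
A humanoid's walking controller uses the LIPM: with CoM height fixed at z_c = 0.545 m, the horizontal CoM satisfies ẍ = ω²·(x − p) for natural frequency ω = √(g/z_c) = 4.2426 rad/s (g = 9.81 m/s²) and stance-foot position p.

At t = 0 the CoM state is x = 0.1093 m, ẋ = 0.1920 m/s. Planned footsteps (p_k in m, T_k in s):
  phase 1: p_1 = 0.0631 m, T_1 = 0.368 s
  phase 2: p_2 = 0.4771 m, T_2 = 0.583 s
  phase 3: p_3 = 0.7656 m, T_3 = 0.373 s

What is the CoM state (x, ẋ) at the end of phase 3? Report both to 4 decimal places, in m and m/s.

phase 1: p=0.0631, T=0.368, ωT=1.561277, cosh=2.487385, sinh=2.277517; start (x,ẋ)=(0.109300, 0.192000) → end (x,ẋ)=(0.281087, 0.923990)
phase 2: p=0.4771, T=0.583, ωT=2.473436, cosh=5.973716, sinh=5.889421; start (x,ẋ)=(0.281087, 0.923990) → end (x,ẋ)=(0.588821, 0.621975)
phase 3: p=0.7656, T=0.373, ωT=1.582490, cosh=2.536261, sinh=2.330798; start (x,ẋ)=(0.588821, 0.621975) → end (x,ẋ)=(0.658943, -0.170611)

x = 0.6589, ẋ = -0.1706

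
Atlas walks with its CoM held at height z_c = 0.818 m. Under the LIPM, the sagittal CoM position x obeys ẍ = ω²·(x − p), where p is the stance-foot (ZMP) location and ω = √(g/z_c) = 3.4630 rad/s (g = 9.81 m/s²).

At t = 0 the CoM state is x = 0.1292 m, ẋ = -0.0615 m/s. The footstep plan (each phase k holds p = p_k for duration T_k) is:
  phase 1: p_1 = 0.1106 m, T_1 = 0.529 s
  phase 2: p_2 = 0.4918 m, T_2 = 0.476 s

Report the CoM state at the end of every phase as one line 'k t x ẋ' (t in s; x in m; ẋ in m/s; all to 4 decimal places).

1 0.5290 0.1161 -0.0010
2 1.0050 -0.5215 -3.2590

phase 1: p=0.1106, T=0.529, ωT=1.831927, cosh=3.203008, sinh=3.042903; start (x,ẋ)=(0.129200, -0.061500) → end (x,ẋ)=(0.116137, -0.000986)
phase 2: p=0.4918, T=0.476, ωT=1.648388, cosh=2.695476, sinh=2.503117; start (x,ẋ)=(0.116137, -0.000986) → end (x,ẋ)=(-0.521505, -3.259019)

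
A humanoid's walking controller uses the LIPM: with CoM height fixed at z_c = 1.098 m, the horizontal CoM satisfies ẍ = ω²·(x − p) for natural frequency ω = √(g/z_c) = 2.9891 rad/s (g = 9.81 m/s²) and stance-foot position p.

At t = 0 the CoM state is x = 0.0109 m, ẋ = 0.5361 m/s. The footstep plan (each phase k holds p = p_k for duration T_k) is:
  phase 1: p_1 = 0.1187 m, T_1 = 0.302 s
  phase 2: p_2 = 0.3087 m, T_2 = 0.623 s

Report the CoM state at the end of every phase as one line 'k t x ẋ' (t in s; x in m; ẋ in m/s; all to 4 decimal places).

phase 1: p=0.1187, T=0.302, ωT=0.902708, cosh=1.435872, sinh=1.030402; start (x,ẋ)=(0.010900, 0.536100) → end (x,ẋ)=(0.148717, 0.437750)
phase 2: p=0.3087, T=0.623, ωT=1.862209, cosh=3.296637, sinh=3.141308; start (x,ẋ)=(0.148717, 0.437750) → end (x,ẋ)=(0.241335, -0.059086)

1 0.3020 0.1487 0.4377
2 0.9250 0.2413 -0.0591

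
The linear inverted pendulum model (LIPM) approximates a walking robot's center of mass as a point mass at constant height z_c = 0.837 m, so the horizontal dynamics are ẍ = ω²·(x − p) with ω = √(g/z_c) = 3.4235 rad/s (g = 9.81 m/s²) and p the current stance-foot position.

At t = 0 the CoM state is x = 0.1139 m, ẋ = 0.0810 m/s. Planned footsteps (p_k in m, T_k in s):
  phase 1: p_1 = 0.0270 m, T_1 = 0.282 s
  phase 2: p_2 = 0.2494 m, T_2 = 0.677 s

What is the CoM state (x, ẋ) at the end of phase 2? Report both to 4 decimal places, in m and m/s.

x = 0.5844, ẋ = 1.2138

phase 1: p=0.0270, T=0.282, ωT=0.965427, cosh=1.503365, sinh=1.122544; start (x,ẋ)=(0.113900, 0.081000) → end (x,ẋ)=(0.184202, 0.455732)
phase 2: p=0.2494, T=0.677, ωT=2.317710, cosh=5.125446, sinh=5.026947; start (x,ẋ)=(0.184202, 0.455732) → end (x,ẋ)=(0.584411, 1.213783)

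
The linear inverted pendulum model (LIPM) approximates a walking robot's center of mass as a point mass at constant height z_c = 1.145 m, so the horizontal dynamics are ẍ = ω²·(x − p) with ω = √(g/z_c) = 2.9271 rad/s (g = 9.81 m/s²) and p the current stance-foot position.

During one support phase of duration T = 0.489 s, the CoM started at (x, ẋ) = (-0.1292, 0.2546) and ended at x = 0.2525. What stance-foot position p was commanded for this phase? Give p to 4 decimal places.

ωT = 2.9271·0.489 = 1.431352; cosh(ωT) = 2.211669, sinh(ωT) = 1.972683
x(T) = p + (x₀−p)·cosh(ωT) + (ẋ₀/ω)·sinh(ωT) ⇒ p·(1 − cosh) = x(T) − x₀·cosh − (ẋ₀/ω)·sinh
numerator   = 0.2525 − (-0.1292)·2.211669 − (0.2546/2.9271)·1.972683 = 0.366663
denominator = 1 − 2.211669 = -1.211669
p = 0.366663 / -1.211669 = -0.3026

p = -0.3026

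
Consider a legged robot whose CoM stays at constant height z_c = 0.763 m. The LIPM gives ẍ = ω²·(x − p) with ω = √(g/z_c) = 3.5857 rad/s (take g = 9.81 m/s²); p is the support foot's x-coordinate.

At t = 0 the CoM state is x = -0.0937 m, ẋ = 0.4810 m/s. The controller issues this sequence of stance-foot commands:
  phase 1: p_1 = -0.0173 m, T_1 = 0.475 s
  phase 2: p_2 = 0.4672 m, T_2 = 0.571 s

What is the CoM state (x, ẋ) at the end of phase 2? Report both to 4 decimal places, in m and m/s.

x = -0.2150, ẋ = -2.2043

phase 1: p=-0.0173, T=0.475, ωT=1.703207, cosh=2.836816, sinh=2.654717; start (x,ẋ)=(-0.093700, 0.481000) → end (x,ẋ)=(0.122082, 0.637255)
phase 2: p=0.4672, T=0.571, ωT=2.047435, cosh=3.938533, sinh=3.809467; start (x,ẋ)=(0.122082, 0.637255) → end (x,ẋ)=(-0.215037, -2.204331)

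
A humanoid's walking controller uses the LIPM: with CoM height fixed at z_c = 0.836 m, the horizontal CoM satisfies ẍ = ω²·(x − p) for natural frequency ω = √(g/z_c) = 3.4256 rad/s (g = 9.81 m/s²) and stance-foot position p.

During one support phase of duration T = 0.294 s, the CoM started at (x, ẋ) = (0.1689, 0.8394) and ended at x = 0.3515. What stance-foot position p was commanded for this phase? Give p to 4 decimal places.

p = 0.3649

ωT = 3.4256·0.294 = 1.007126; cosh(ωT) = 1.551495, sinh(ωT) = 1.186228
x(T) = p + (x₀−p)·cosh(ωT) + (ẋ₀/ω)·sinh(ωT) ⇒ p·(1 − cosh) = x(T) − x₀·cosh − (ẋ₀/ω)·sinh
numerator   = 0.3515 − (0.1689)·1.551495 − (0.8394/3.4256)·1.186228 = -0.201218
denominator = 1 − 1.551495 = -0.551495
p = -0.201218 / -0.551495 = 0.3649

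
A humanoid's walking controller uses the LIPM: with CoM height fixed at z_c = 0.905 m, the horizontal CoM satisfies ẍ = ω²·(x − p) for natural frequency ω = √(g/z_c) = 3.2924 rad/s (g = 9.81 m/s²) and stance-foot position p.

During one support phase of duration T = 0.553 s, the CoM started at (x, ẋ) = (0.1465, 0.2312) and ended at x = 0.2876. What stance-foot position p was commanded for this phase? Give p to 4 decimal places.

ωT = 3.2924·0.553 = 1.820697; cosh(ωT) = 3.169038, sinh(ωT) = 3.007125
x(T) = p + (x₀−p)·cosh(ωT) + (ẋ₀/ω)·sinh(ωT) ⇒ p·(1 − cosh) = x(T) − x₀·cosh − (ẋ₀/ω)·sinh
numerator   = 0.2876 − (0.1465)·3.169038 − (0.2312/3.2924)·3.007125 = -0.387831
denominator = 1 − 3.169038 = -2.169038
p = -0.387831 / -2.169038 = 0.1788

p = 0.1788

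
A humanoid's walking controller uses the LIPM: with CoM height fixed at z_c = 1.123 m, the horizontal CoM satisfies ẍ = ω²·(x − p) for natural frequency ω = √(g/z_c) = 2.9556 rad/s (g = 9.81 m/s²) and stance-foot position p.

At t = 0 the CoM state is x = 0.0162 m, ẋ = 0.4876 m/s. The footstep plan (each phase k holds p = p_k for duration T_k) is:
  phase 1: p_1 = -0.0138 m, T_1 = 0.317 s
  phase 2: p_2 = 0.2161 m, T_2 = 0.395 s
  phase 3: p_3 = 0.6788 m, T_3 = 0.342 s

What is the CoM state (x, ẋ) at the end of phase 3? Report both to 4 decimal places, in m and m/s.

phase 1: p=-0.0138, T=0.317, ωT=0.936925, cosh=1.471976, sinh=1.080146; start (x,ẋ)=(0.016200, 0.487600) → end (x,ẋ)=(0.208556, 0.813510)
phase 2: p=0.2161, T=0.395, ωT=1.167462, cosh=1.762491, sinh=1.451335; start (x,ẋ)=(0.208556, 0.813510) → end (x,ẋ)=(0.602275, 1.401445)
phase 3: p=0.6788, T=0.342, ωT=1.010815, cosh=1.555881, sinh=1.191959; start (x,ẋ)=(0.602275, 1.401445) → end (x,ẋ)=(1.124922, 1.910887)

x = 1.1249, ẋ = 1.9109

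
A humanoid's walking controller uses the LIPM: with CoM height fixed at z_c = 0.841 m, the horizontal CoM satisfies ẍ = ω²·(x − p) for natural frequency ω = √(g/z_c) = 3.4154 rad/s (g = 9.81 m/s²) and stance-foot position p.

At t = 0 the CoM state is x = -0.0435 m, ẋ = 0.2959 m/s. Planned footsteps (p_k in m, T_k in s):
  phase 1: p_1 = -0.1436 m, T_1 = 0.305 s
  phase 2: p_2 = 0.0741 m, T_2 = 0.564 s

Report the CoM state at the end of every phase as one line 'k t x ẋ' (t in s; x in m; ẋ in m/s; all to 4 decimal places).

1 0.3050 0.1234 0.8956
2 0.8690 1.1277 3.7045

phase 1: p=-0.1436, T=0.305, ωT=1.041697, cosh=1.593439, sinh=1.240583; start (x,ẋ)=(-0.043500, 0.295900) → end (x,ẋ)=(0.123384, 0.895631)
phase 2: p=0.0741, T=0.564, ωT=1.926286, cosh=3.504828, sinh=3.359139; start (x,ẋ)=(0.123384, 0.895631) → end (x,ẋ)=(1.127708, 3.704455)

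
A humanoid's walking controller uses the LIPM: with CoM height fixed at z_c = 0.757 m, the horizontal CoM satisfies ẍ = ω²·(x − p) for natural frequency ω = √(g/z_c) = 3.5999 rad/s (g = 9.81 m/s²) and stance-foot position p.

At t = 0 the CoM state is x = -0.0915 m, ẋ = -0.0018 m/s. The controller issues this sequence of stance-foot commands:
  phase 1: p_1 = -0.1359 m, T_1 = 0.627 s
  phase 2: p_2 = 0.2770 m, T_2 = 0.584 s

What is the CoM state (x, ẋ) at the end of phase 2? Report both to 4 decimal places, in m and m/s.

x = 0.2791, ẋ = 0.1869

phase 1: p=-0.1359, T=0.627, ωT=2.257137, cosh=4.830172, sinh=4.725523; start (x,ẋ)=(-0.091500, -0.001800) → end (x,ẋ)=(0.076197, 0.746612)
phase 2: p=0.2770, T=0.584, ωT=2.102342, cosh=4.153742, sinh=4.031572; start (x,ẋ)=(0.076197, 0.746612) → end (x,ẋ)=(0.279056, 0.186927)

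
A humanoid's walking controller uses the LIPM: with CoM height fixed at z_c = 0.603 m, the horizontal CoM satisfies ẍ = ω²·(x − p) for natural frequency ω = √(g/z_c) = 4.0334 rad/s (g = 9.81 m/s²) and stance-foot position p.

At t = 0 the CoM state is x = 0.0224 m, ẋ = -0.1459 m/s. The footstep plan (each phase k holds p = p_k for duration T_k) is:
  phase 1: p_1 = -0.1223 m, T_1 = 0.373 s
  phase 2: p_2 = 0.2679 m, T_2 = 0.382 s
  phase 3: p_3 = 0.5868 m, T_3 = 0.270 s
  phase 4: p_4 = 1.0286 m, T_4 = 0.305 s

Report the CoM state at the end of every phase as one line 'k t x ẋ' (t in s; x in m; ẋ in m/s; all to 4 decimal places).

1 0.3730 0.1421 0.9042
2 0.7550 0.4600 1.0772
3 1.0250 0.7289 1.1077
4 1.3300 0.9018 0.1654

phase 1: p=-0.1223, T=0.373, ωT=1.504458, cosh=2.361926, sinh=2.139788; start (x,ẋ)=(0.022400, -0.145900) → end (x,ẋ)=(0.142068, 0.904246)
phase 2: p=0.2679, T=0.382, ωT=1.540759, cosh=2.441175, sinh=2.226956; start (x,ẋ)=(0.142068, 0.904246) → end (x,ẋ)=(0.459983, 1.077175)
phase 3: p=0.5868, T=0.270, ωT=1.089018, cosh=1.653951, sinh=1.317404; start (x,ẋ)=(0.459983, 1.077175) → end (x,ẋ)=(0.728882, 1.107737)
phase 4: p=1.0286, T=0.305, ωT=1.230187, cosh=1.857054, sinh=1.564816; start (x,ẋ)=(0.728882, 1.107737) → end (x,ẋ)=(0.901769, 0.165446)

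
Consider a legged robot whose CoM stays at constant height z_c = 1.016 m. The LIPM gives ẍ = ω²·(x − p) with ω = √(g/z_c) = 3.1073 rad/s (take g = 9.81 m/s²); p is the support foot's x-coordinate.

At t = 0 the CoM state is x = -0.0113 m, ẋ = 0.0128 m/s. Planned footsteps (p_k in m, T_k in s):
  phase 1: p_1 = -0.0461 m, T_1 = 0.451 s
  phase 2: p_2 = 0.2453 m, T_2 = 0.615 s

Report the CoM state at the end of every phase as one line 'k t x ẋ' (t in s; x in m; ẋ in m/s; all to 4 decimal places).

phase 1: p=-0.0461, T=0.451, ωT=1.401392, cosh=2.153552, sinh=1.907298; start (x,ẋ)=(-0.011300, 0.012800) → end (x,ẋ)=(0.036700, 0.233809)
phase 2: p=0.2453, T=0.615, ωT=1.910989, cosh=3.453854, sinh=3.305920; start (x,ẋ)=(0.036700, 0.233809) → end (x,ẋ)=(-0.226418, -1.335293)

1 0.4510 0.0367 0.2338
2 1.0660 -0.2264 -1.3353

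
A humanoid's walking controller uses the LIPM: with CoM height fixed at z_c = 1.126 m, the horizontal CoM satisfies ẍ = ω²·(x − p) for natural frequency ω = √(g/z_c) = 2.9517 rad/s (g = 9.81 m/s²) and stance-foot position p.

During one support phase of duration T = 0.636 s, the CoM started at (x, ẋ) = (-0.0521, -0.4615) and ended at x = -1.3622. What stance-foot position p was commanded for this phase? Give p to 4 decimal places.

ωT = 2.9517·0.636 = 1.877281; cosh(ωT) = 3.344358, sinh(ωT) = 3.191353
x(T) = p + (x₀−p)·cosh(ωT) + (ẋ₀/ω)·sinh(ωT) ⇒ p·(1 − cosh) = x(T) − x₀·cosh − (ẋ₀/ω)·sinh
numerator   = -1.3622 − (-0.0521)·3.344358 − (-0.4615/2.9517)·3.191353 = -0.688989
denominator = 1 − 3.344358 = -2.344358
p = -0.688989 / -2.344358 = 0.2939

p = 0.2939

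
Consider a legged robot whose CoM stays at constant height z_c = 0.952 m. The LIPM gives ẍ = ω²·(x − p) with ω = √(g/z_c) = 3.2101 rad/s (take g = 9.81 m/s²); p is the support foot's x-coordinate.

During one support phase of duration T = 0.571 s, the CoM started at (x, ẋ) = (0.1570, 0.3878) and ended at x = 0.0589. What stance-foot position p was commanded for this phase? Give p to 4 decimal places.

p = 0.3683

ωT = 3.2101·0.571 = 1.832967; cosh(ωT) = 3.206175, sinh(ωT) = 3.046236
x(T) = p + (x₀−p)·cosh(ωT) + (ẋ₀/ω)·sinh(ωT) ⇒ p·(1 − cosh) = x(T) − x₀·cosh − (ẋ₀/ω)·sinh
numerator   = 0.0589 − (0.1570)·3.206175 − (0.3878/3.2101)·3.046236 = -0.812474
denominator = 1 − 3.206175 = -2.206175
p = -0.812474 / -2.206175 = 0.3683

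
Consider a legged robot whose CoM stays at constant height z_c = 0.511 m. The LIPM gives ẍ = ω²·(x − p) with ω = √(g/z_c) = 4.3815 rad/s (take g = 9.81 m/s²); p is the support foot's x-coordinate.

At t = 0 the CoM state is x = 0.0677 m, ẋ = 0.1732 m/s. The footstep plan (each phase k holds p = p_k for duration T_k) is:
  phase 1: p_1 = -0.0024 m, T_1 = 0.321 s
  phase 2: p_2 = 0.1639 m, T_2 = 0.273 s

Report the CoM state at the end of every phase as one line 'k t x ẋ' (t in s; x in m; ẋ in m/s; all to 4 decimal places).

phase 1: p=-0.0024, T=0.321, ωT=1.406462, cosh=2.163248, sinh=1.918239; start (x,ẋ)=(0.067700, 0.173200) → end (x,ẋ)=(0.225071, 0.963849)
phase 2: p=0.1639, T=0.273, ωT=1.196149, cosh=1.804857, sinh=1.502501; start (x,ẋ)=(0.225071, 0.963849) → end (x,ẋ)=(0.604828, 2.142313)

1 0.3210 0.2251 0.9638
2 0.5940 0.6048 2.1423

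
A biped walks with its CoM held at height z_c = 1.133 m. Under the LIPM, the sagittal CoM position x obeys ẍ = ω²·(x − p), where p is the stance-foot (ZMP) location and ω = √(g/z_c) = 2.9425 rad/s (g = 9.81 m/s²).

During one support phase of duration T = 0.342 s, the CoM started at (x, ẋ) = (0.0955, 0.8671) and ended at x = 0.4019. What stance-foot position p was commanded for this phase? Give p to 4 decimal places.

ωT = 2.9425·0.342 = 1.006335; cosh(ωT) = 1.550557, sinh(ωT) = 1.185000
x(T) = p + (x₀−p)·cosh(ωT) + (ẋ₀/ω)·sinh(ωT) ⇒ p·(1 − cosh) = x(T) − x₀·cosh − (ẋ₀/ω)·sinh
numerator   = 0.4019 − (0.0955)·1.550557 − (0.8671/2.9425)·1.185000 = -0.095376
denominator = 1 − 1.550557 = -0.550557
p = -0.095376 / -0.550557 = 0.1732

p = 0.1732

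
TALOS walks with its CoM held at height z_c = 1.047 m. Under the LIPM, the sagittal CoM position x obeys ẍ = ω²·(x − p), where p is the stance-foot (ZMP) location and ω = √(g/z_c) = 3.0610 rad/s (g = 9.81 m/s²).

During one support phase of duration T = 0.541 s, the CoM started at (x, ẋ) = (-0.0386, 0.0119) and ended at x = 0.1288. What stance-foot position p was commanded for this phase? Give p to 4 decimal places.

p = -0.1305

ωT = 3.0610·0.541 = 1.656001; cosh(ωT) = 2.714611, sinh(ωT) = 2.523710
x(T) = p + (x₀−p)·cosh(ωT) + (ẋ₀/ω)·sinh(ωT) ⇒ p·(1 − cosh) = x(T) − x₀·cosh − (ẋ₀/ω)·sinh
numerator   = 0.1288 − (-0.0386)·2.714611 − (0.0119/3.0610)·2.523710 = 0.223773
denominator = 1 − 2.714611 = -1.714611
p = 0.223773 / -1.714611 = -0.1305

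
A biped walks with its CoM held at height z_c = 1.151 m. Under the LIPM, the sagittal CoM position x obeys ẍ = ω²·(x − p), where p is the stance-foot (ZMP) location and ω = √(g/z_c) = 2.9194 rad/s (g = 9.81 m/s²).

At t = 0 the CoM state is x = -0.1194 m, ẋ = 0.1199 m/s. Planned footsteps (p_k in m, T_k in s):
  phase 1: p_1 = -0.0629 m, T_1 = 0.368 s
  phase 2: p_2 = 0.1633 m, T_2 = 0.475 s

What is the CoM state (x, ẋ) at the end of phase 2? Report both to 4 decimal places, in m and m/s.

phase 1: p=-0.0629, T=0.368, ωT=1.074339, cosh=1.634790, sinh=1.293267; start (x,ẋ)=(-0.119400, 0.119900) → end (x,ẋ)=(-0.102151, -0.017308)
phase 2: p=0.1633, T=0.475, ωT=1.386715, cosh=2.125789, sinh=1.875894; start (x,ẋ)=(-0.102151, -0.017308) → end (x,ẋ)=(-0.412114, -1.490532)

x = -0.4121, ẋ = -1.4905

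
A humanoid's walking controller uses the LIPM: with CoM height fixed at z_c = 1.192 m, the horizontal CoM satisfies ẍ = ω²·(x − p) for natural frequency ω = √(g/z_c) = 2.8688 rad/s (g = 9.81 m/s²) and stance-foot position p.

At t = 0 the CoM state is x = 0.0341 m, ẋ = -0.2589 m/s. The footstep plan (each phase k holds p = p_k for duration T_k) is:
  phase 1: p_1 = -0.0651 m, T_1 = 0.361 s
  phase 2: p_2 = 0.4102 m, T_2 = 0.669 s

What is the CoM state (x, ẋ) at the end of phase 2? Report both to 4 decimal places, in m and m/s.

x = -1.1535, ẋ = -4.3143

phase 1: p=-0.0651, T=0.361, ωT=1.035637, cosh=1.585950, sinh=1.230950; start (x,ẋ)=(0.034100, -0.258900) → end (x,ẋ)=(-0.018863, -0.060293)
phase 2: p=0.4102, T=0.669, ωT=1.919227, cosh=3.481205, sinh=3.334484; start (x,ẋ)=(-0.018863, -0.060293) → end (x,ẋ)=(-1.153536, -4.314295)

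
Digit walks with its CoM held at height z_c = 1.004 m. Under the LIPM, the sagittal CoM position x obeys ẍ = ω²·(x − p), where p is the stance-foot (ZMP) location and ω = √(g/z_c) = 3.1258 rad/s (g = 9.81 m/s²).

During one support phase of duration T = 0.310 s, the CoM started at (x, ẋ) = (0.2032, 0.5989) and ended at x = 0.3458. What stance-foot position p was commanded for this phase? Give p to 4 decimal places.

p = 0.3481

ωT = 3.1258·0.310 = 0.968998; cosh(ωT) = 1.507383, sinh(ωT) = 1.127920
x(T) = p + (x₀−p)·cosh(ωT) + (ẋ₀/ω)·sinh(ωT) ⇒ p·(1 − cosh) = x(T) − x₀·cosh − (ẋ₀/ω)·sinh
numerator   = 0.3458 − (0.2032)·1.507383 − (0.5989/3.1258)·1.127920 = -0.176608
denominator = 1 − 1.507383 = -0.507383
p = -0.176608 / -0.507383 = 0.3481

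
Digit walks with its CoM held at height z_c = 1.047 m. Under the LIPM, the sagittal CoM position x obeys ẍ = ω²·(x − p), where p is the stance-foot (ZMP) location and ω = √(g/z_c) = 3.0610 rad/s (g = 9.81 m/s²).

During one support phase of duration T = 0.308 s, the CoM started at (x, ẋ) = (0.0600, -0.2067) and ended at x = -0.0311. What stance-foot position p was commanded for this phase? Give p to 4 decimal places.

ωT = 3.0610·0.308 = 0.942788; cosh(ωT) = 1.478334, sinh(ωT) = 1.088794
x(T) = p + (x₀−p)·cosh(ωT) + (ẋ₀/ω)·sinh(ωT) ⇒ p·(1 − cosh) = x(T) − x₀·cosh − (ẋ₀/ω)·sinh
numerator   = -0.0311 − (0.0600)·1.478334 − (-0.2067/3.0610)·1.088794 = -0.046277
denominator = 1 − 1.478334 = -0.478334
p = -0.046277 / -0.478334 = 0.0967

p = 0.0967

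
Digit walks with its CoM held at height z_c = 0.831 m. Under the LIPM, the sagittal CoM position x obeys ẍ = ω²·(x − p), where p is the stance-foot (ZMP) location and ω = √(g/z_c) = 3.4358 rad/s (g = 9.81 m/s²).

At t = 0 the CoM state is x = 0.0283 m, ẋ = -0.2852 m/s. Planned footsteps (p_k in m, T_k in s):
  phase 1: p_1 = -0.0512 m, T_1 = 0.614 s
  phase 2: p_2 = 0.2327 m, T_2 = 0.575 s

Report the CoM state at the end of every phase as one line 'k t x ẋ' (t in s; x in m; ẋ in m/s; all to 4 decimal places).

phase 1: p=-0.0512, T=0.614, ωT=2.109581, cosh=4.183038, sinh=4.061749; start (x,ẋ)=(0.028300, -0.285200) → end (x,ẋ)=(-0.055807, -0.083551)
phase 2: p=0.2327, T=0.575, ωT=1.975585, cosh=3.674758, sinh=3.536078; start (x,ẋ)=(-0.055807, -0.083551) → end (x,ẋ)=(-0.913485, -3.812183)

1 0.6140 -0.0558 -0.0836
2 1.1890 -0.9135 -3.8122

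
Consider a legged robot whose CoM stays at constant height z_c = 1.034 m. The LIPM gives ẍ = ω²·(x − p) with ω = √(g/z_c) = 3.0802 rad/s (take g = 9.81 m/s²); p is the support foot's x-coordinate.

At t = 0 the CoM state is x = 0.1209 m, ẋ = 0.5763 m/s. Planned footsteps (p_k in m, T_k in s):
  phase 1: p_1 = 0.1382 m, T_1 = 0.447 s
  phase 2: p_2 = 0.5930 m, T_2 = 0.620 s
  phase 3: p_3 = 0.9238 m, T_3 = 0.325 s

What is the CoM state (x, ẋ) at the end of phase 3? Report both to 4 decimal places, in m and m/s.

x = 2.4017, ẋ = 5.0116

phase 1: p=0.1382, T=0.447, ωT=1.376849, cosh=2.107385, sinh=1.855013; start (x,ẋ)=(0.120900, 0.576300) → end (x,ẋ)=(0.448812, 1.115637)
phase 2: p=0.5930, T=0.620, ωT=1.909724, cosh=3.449673, sinh=3.301552; start (x,ẋ)=(0.448812, 1.115637) → end (x,ẋ)=(1.291408, 2.382271)
phase 3: p=0.9238, T=0.325, ωT=1.001065, cosh=1.544333, sinh=1.176845; start (x,ẋ)=(1.291408, 2.382271) → end (x,ẋ)=(2.401698, 5.011570)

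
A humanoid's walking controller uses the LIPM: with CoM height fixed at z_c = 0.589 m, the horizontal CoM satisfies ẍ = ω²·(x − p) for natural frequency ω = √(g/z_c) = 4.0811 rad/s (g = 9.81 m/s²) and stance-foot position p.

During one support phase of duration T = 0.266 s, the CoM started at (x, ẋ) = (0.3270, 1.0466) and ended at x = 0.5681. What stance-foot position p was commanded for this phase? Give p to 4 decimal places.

ωT = 4.0811·0.266 = 1.085573; cosh(ωT) = 1.649422, sinh(ωT) = 1.311713
x(T) = p + (x₀−p)·cosh(ωT) + (ẋ₀/ω)·sinh(ωT) ⇒ p·(1 − cosh) = x(T) − x₀·cosh − (ẋ₀/ω)·sinh
numerator   = 0.5681 − (0.3270)·1.649422 − (1.0466/4.0811)·1.311713 = -0.307650
denominator = 1 − 1.649422 = -0.649422
p = -0.307650 / -0.649422 = 0.4737

p = 0.4737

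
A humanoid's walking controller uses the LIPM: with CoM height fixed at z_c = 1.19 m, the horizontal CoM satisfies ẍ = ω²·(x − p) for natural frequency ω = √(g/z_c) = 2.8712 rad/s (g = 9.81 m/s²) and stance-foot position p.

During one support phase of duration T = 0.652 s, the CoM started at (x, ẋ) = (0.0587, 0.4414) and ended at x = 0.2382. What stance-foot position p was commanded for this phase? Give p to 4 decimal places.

ωT = 2.8712·0.652 = 1.872022; cosh(ωT) = 3.327622, sinh(ωT) = 3.173810
x(T) = p + (x₀−p)·cosh(ωT) + (ẋ₀/ω)·sinh(ωT) ⇒ p·(1 − cosh) = x(T) − x₀·cosh − (ẋ₀/ω)·sinh
numerator   = 0.2382 − (0.0587)·3.327622 − (0.4414/2.8712)·3.173810 = -0.445053
denominator = 1 − 3.327622 = -2.327622
p = -0.445053 / -2.327622 = 0.1912

p = 0.1912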